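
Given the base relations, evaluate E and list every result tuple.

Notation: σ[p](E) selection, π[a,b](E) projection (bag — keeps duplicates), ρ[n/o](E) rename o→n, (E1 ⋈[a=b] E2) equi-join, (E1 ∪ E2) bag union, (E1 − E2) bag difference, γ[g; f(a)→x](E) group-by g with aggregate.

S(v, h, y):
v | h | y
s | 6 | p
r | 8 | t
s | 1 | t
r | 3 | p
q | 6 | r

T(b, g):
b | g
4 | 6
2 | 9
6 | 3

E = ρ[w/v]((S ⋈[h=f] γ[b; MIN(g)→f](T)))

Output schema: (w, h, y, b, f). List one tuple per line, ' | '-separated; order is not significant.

Stepwise |·|:
  S → 5
  T → 3
  γ[b; MIN(g)→f](T) → 3
  (S ⋈[h=f] γ[b; MIN(g)→f](T)) → 3
  ρ[w/v]((S ⋈[h=f] γ[b; MIN(g)→f](T))) → 3

== RESULT ==
w | h | y | b | f
q | 6 | r | 4 | 6
r | 3 | p | 6 | 3
s | 6 | p | 4 | 6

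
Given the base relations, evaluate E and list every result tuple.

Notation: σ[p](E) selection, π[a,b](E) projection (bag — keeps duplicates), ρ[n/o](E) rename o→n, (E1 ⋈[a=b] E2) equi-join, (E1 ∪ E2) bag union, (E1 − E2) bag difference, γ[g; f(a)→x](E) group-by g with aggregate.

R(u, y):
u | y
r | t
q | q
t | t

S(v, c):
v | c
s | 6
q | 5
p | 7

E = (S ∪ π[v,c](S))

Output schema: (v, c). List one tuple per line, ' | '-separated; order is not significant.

Per-node cardinality:
  S → 3
  S → 3
  π[v,c](S) → 3
  (S ∪ π[v,c](S)) → 6

== RESULT ==
v | c
p | 7
p | 7
q | 5
q | 5
s | 6
s | 6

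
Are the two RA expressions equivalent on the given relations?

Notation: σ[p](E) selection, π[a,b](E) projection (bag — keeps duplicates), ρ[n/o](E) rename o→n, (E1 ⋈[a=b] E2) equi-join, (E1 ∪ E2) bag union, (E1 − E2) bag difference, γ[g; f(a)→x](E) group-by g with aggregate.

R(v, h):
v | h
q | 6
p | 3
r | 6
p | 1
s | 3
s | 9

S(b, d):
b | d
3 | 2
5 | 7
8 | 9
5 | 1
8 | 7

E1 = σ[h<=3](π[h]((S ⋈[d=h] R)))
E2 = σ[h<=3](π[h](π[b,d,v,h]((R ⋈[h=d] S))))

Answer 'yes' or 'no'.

E1 per-node cardinality:
  S → 5
  R → 6
  (S ⋈[d=h] R) → 2
  π[h]((S ⋈[d=h] R)) → 2
  σ[h<=3](π[h]((S ⋈[d=h] R))) → 1
E2 per-node cardinality:
  R → 6
  S → 5
  (R ⋈[h=d] S) → 2
  π[b,d,v,h]((R ⋈[h=d] S)) → 2
  π[h](π[b,d,v,h]((R ⋈[h=d] S))) → 2
  σ[h<=3](π[h](π[b,d,v,h]((R ⋈[h=d] S)))) → 1

E1 and E2 produce the same multiset:
h
1

yes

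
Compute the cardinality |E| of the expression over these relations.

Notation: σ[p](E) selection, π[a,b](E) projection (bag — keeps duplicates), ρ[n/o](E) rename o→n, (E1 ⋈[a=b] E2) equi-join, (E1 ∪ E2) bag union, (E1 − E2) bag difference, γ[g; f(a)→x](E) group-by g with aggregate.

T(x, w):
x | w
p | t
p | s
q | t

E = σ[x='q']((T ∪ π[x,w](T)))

Stepwise |·|:
  T → 3
  T → 3
  π[x,w](T) → 3
  (T ∪ π[x,w](T)) → 6
  σ[x='q']((T ∪ π[x,w](T))) → 2

|E| = 2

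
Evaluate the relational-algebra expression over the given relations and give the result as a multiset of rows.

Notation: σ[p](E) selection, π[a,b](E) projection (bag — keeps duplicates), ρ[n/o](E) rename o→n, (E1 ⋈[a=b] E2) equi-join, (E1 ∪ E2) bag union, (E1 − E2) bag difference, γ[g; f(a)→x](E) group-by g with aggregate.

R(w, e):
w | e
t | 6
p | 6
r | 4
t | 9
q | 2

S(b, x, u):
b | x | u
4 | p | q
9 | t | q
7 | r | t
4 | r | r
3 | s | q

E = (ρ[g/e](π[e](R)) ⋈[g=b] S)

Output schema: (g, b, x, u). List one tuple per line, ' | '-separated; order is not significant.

Subexpression sizes:
  R → 5
  π[e](R) → 5
  ρ[g/e](π[e](R)) → 5
  S → 5
  (ρ[g/e](π[e](R)) ⋈[g=b] S) → 3

== RESULT ==
g | b | x | u
4 | 4 | p | q
4 | 4 | r | r
9 | 9 | t | q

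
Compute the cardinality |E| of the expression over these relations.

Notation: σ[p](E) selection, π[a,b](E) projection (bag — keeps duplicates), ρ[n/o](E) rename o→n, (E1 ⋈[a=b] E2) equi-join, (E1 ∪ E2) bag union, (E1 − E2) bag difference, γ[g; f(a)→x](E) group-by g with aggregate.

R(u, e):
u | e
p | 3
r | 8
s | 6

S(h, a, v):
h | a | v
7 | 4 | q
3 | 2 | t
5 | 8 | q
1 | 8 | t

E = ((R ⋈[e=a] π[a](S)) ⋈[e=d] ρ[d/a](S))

Per-node cardinality:
  R → 3
  S → 4
  π[a](S) → 4
  (R ⋈[e=a] π[a](S)) → 2
  S → 4
  ρ[d/a](S) → 4
  ((R ⋈[e=a] π[a](S)) ⋈[e=d] ρ[d/a](S)) → 4

|E| = 4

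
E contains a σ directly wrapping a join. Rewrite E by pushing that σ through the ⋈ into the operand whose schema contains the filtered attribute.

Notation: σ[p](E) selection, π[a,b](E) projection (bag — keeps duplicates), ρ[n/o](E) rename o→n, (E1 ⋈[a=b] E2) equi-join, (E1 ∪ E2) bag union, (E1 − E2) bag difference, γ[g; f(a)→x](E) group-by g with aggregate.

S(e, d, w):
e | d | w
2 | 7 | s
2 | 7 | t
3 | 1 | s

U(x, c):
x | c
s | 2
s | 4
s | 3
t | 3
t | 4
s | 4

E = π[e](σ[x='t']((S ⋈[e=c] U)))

σ filters on x, owned by the right side.
E' = π[e]((S ⋈[e=c] σ[x='t'](U)))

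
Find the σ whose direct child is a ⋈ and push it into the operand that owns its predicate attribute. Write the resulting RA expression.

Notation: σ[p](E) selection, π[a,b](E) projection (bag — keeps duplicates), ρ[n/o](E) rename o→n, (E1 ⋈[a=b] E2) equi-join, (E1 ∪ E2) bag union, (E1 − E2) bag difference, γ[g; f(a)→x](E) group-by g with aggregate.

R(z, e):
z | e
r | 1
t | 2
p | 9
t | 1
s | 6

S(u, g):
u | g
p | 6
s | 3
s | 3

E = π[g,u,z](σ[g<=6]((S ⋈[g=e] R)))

σ filters on g, owned by the left side.
E' = π[g,u,z]((σ[g<=6](S) ⋈[g=e] R))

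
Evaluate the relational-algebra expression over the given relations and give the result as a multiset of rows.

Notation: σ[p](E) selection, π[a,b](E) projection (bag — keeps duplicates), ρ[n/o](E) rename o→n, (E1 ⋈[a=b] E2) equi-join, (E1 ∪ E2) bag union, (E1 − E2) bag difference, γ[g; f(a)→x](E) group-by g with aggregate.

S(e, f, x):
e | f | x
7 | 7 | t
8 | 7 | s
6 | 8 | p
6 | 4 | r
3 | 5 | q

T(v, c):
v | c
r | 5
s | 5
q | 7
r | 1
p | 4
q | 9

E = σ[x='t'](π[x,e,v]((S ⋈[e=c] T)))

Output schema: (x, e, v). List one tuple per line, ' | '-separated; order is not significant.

Per-node cardinality:
  S → 5
  T → 6
  (S ⋈[e=c] T) → 1
  π[x,e,v]((S ⋈[e=c] T)) → 1
  σ[x='t'](π[x,e,v]((S ⋈[e=c] T))) → 1

== RESULT ==
x | e | v
t | 7 | q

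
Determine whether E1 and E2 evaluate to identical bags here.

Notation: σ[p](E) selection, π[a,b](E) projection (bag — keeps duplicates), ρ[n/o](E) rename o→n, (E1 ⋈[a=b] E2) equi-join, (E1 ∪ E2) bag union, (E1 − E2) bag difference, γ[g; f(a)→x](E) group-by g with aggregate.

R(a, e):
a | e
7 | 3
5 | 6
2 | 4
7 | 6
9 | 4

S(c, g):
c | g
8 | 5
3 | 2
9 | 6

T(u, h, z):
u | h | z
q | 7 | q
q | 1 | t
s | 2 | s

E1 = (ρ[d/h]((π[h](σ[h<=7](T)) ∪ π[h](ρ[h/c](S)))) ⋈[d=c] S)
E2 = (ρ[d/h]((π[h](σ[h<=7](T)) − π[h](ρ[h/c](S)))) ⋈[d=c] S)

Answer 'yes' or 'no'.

E1 per-node cardinality:
  T → 3
  σ[h<=7](T) → 3
  π[h](σ[h<=7](T)) → 3
  S → 3
  ρ[h/c](S) → 3
  π[h](ρ[h/c](S)) → 3
  (π[h](σ[h<=7](T)) ∪ π[h](ρ[h/c](S))) → 6
  ρ[d/h]((π[h](σ[h<=7](T)) ∪ π[h](ρ[h/c](S)))) → 6
  S → 3
  (ρ[d/h]((π[h](σ[h<=7](T)) ∪ π[h](ρ[h/c](S)))) ⋈[d=c] S) → 3
E2 per-node cardinality:
  T → 3
  σ[h<=7](T) → 3
  π[h](σ[h<=7](T)) → 3
  S → 3
  ρ[h/c](S) → 3
  π[h](ρ[h/c](S)) → 3
  (π[h](σ[h<=7](T)) − π[h](ρ[h/c](S))) → 3
  ρ[d/h]((π[h](σ[h<=7](T)) − π[h](ρ[h/c](S)))) → 3
  S → 3
  (ρ[d/h]((π[h](σ[h<=7](T)) − π[h](ρ[h/c](S)))) ⋈[d=c] S) → 0

E1 result:
d | c | g
3 | 3 | 2
8 | 8 | 5
9 | 9 | 6
E2 result:
d | c | g
(0 rows)
Witness: (9, 9, 6) appears 1× in E1 but 0× in E2.

no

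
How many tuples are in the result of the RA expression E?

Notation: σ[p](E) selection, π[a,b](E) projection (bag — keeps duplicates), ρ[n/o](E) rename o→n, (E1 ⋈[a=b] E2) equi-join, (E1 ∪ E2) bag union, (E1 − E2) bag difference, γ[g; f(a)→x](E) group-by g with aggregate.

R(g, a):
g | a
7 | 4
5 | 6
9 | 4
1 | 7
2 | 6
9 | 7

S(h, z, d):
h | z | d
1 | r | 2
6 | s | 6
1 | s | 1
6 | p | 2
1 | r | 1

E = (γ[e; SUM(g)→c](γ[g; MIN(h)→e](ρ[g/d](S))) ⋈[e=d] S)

Stepwise |·|:
  S → 5
  ρ[g/d](S) → 5
  γ[g; MIN(h)→e](ρ[g/d](S)) → 3
  γ[e; SUM(g)→c](γ[g; MIN(h)→e](ρ[g/d](S))) → 2
  S → 5
  (γ[e; SUM(g)→c](γ[g; MIN(h)→e](ρ[g/d](S))) ⋈[e=d] S) → 3

|E| = 3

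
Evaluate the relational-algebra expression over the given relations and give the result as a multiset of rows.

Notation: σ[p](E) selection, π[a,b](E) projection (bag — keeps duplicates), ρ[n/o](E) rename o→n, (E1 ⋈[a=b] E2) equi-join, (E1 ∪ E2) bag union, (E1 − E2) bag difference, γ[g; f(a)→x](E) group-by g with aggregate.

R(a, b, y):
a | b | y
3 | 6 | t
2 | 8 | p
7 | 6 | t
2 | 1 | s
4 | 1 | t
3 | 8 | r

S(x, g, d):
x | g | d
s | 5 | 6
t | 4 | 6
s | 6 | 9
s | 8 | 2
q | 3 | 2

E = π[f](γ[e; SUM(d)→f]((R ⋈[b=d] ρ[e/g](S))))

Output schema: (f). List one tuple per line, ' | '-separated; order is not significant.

Stepwise |·|:
  R → 6
  S → 5
  ρ[e/g](S) → 5
  (R ⋈[b=d] ρ[e/g](S)) → 4
  γ[e; SUM(d)→f]((R ⋈[b=d] ρ[e/g](S))) → 2
  π[f](γ[e; SUM(d)→f]((R ⋈[b=d] ρ[e/g](S)))) → 2

== RESULT ==
f
12
12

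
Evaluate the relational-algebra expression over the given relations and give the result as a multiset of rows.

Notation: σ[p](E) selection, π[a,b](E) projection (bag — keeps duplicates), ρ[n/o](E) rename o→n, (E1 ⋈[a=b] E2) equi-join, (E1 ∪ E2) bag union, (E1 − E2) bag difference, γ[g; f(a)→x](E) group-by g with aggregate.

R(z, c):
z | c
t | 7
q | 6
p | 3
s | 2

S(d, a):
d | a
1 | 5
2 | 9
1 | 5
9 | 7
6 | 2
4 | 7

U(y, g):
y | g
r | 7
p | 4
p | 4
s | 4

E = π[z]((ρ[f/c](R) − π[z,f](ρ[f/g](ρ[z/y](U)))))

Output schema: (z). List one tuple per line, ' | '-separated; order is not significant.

Row counts bottom-up:
  R → 4
  ρ[f/c](R) → 4
  U → 4
  ρ[z/y](U) → 4
  ρ[f/g](ρ[z/y](U)) → 4
  π[z,f](ρ[f/g](ρ[z/y](U))) → 4
  (ρ[f/c](R) − π[z,f](ρ[f/g](ρ[z/y](U)))) → 4
  π[z]((ρ[f/c](R) − π[z,f](ρ[f/g](ρ[z/y](U))))) → 4

== RESULT ==
z
p
q
s
t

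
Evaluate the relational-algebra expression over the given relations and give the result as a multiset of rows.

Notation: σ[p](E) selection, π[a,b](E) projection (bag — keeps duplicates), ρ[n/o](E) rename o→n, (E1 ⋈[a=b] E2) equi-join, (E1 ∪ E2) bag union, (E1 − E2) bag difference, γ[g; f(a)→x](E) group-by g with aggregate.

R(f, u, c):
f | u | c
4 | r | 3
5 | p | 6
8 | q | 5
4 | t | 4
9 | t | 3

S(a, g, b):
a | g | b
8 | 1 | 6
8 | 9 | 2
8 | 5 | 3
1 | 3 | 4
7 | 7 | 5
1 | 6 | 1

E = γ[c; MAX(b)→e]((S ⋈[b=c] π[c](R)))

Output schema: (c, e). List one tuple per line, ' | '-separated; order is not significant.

Row counts bottom-up:
  S → 6
  R → 5
  π[c](R) → 5
  (S ⋈[b=c] π[c](R)) → 5
  γ[c; MAX(b)→e]((S ⋈[b=c] π[c](R))) → 4

== RESULT ==
c | e
3 | 3
4 | 4
5 | 5
6 | 6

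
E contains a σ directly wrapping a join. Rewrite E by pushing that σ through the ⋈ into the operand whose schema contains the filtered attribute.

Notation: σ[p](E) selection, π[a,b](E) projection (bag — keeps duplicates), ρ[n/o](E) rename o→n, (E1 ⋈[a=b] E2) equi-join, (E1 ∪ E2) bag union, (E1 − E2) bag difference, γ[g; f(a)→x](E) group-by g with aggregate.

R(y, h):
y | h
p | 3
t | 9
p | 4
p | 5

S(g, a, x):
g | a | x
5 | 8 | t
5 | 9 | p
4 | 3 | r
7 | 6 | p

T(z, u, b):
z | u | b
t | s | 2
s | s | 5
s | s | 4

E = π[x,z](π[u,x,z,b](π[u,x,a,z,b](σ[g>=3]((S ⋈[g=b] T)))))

σ filters on g, owned by the left side.
E' = π[x,z](π[u,x,z,b](π[u,x,a,z,b]((σ[g>=3](S) ⋈[g=b] T))))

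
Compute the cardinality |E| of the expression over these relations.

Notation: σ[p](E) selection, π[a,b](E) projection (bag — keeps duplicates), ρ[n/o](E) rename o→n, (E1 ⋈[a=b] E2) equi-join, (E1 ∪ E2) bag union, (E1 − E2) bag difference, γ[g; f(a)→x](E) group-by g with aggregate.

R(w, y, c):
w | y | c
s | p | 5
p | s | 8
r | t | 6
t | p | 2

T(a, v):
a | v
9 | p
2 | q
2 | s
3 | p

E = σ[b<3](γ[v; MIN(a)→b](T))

Row counts bottom-up:
  T → 4
  γ[v; MIN(a)→b](T) → 3
  σ[b<3](γ[v; MIN(a)→b](T)) → 2

|E| = 2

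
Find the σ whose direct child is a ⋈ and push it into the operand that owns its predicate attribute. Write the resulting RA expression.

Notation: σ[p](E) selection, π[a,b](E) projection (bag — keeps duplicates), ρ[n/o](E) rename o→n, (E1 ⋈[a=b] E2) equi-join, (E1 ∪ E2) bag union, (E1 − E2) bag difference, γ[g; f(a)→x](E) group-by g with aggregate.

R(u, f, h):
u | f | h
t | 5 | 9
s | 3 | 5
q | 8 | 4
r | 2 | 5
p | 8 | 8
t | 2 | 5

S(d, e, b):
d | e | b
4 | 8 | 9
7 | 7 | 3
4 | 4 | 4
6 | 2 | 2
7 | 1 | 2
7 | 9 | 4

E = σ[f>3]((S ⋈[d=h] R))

σ filters on f, owned by the right side.
E' = (S ⋈[d=h] σ[f>3](R))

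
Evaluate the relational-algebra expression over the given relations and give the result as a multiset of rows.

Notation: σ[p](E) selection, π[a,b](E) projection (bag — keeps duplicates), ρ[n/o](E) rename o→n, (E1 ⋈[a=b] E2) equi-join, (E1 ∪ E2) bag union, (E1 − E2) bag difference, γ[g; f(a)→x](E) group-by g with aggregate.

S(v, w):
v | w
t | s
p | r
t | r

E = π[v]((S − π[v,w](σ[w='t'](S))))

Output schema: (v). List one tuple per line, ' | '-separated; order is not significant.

Per-node cardinality:
  S → 3
  S → 3
  σ[w='t'](S) → 0
  π[v,w](σ[w='t'](S)) → 0
  (S − π[v,w](σ[w='t'](S))) → 3
  π[v]((S − π[v,w](σ[w='t'](S)))) → 3

== RESULT ==
v
p
t
t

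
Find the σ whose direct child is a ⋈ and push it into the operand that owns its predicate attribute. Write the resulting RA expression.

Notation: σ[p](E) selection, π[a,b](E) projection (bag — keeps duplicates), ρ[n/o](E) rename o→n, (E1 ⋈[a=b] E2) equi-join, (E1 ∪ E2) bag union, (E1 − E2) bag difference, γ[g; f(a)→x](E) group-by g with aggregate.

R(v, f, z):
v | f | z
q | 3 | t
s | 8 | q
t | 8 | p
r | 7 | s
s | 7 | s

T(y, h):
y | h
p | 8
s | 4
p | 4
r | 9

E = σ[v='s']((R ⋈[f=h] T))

σ filters on v, owned by the left side.
E' = (σ[v='s'](R) ⋈[f=h] T)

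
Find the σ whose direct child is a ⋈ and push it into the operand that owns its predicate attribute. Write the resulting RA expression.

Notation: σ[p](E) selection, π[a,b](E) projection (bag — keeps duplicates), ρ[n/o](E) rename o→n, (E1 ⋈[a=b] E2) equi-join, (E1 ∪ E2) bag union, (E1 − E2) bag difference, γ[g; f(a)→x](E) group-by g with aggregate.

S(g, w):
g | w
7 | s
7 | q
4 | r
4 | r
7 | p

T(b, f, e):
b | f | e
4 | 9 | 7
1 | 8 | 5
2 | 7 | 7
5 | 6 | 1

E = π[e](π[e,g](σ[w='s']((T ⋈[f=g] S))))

σ filters on w, owned by the right side.
E' = π[e](π[e,g]((T ⋈[f=g] σ[w='s'](S))))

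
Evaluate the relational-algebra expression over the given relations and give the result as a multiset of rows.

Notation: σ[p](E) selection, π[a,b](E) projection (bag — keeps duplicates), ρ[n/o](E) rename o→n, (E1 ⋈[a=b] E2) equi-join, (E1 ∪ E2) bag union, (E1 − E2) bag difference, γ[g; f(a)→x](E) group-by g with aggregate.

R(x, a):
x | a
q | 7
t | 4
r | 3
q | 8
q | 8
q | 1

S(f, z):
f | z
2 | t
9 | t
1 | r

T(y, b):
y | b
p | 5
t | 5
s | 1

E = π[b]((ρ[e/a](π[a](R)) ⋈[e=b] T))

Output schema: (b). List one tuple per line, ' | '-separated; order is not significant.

Stepwise |·|:
  R → 6
  π[a](R) → 6
  ρ[e/a](π[a](R)) → 6
  T → 3
  (ρ[e/a](π[a](R)) ⋈[e=b] T) → 1
  π[b]((ρ[e/a](π[a](R)) ⋈[e=b] T)) → 1

== RESULT ==
b
1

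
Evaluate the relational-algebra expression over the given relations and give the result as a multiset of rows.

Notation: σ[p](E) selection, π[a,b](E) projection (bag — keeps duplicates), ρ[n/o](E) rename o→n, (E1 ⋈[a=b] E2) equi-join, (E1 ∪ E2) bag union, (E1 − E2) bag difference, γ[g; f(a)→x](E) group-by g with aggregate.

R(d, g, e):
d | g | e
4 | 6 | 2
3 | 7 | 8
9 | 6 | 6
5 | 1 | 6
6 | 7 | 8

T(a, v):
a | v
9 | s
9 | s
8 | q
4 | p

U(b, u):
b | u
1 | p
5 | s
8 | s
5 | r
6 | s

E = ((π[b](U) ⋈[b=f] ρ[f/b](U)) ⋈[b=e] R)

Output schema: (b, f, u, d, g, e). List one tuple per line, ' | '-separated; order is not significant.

Row counts bottom-up:
  U → 5
  π[b](U) → 5
  U → 5
  ρ[f/b](U) → 5
  (π[b](U) ⋈[b=f] ρ[f/b](U)) → 7
  R → 5
  ((π[b](U) ⋈[b=f] ρ[f/b](U)) ⋈[b=e] R) → 4

== RESULT ==
b | f | u | d | g | e
6 | 6 | s | 5 | 1 | 6
6 | 6 | s | 9 | 6 | 6
8 | 8 | s | 3 | 7 | 8
8 | 8 | s | 6 | 7 | 8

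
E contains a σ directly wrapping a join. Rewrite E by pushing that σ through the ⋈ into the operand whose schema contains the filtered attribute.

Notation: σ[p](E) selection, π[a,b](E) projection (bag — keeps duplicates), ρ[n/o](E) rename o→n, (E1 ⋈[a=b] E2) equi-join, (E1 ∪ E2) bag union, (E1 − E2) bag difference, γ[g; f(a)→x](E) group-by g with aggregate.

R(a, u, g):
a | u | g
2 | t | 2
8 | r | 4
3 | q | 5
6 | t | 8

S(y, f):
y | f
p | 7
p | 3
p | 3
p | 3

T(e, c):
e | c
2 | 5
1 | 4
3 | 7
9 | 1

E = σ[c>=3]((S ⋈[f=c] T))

σ filters on c, owned by the right side.
E' = (S ⋈[f=c] σ[c>=3](T))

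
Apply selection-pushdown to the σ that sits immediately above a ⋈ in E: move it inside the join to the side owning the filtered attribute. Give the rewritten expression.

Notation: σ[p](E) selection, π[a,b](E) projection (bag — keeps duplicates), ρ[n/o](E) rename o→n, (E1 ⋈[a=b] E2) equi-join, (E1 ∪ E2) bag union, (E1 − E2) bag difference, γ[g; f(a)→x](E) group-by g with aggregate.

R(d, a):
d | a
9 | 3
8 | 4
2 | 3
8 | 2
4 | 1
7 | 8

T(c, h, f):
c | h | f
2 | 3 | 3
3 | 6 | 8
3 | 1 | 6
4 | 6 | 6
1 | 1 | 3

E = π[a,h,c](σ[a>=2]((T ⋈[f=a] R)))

σ filters on a, owned by the right side.
E' = π[a,h,c]((T ⋈[f=a] σ[a>=2](R)))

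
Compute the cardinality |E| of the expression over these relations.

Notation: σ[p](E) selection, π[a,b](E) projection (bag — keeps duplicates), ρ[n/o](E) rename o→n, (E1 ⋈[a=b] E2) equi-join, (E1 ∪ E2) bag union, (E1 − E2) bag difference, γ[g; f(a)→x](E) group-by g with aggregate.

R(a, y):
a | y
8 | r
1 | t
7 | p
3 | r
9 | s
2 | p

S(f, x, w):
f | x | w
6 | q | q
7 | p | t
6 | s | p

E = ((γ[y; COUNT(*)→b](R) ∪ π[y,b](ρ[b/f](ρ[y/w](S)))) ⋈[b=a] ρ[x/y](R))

Per-node cardinality:
  R → 6
  γ[y; COUNT(*)→b](R) → 4
  S → 3
  ρ[y/w](S) → 3
  ρ[b/f](ρ[y/w](S)) → 3
  π[y,b](ρ[b/f](ρ[y/w](S))) → 3
  (γ[y; COUNT(*)→b](R) ∪ π[y,b](ρ[b/f](ρ[y/w](S)))) → 7
  R → 6
  ρ[x/y](R) → 6
  ((γ[y; COUNT(*)→b](R) ∪ π[y,b](ρ[b/f](ρ[y/w](S)))) ⋈[b=a] ρ[x/y](R)) → 5

|E| = 5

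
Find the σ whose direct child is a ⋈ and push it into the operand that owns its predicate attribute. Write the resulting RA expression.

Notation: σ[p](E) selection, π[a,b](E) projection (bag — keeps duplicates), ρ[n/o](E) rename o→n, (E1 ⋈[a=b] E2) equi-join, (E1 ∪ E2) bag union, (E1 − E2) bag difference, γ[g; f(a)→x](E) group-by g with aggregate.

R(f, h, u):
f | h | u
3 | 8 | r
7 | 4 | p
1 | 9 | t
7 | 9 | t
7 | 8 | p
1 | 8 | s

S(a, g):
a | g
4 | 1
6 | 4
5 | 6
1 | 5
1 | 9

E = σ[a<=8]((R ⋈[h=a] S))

σ filters on a, owned by the right side.
E' = (R ⋈[h=a] σ[a<=8](S))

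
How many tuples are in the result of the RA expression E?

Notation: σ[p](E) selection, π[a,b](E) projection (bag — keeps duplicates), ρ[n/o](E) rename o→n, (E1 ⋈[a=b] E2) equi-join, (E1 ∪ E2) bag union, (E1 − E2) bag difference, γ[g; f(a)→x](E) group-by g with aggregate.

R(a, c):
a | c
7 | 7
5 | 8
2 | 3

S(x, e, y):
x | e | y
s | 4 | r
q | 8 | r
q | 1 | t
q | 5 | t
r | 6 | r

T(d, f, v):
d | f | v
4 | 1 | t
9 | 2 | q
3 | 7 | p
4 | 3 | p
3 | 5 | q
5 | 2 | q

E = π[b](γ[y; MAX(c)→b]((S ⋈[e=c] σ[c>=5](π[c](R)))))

Per-node cardinality:
  S → 5
  R → 3
  π[c](R) → 3
  σ[c>=5](π[c](R)) → 2
  (S ⋈[e=c] σ[c>=5](π[c](R))) → 1
  γ[y; MAX(c)→b]((S ⋈[e=c] σ[c>=5](π[c](R)))) → 1
  π[b](γ[y; MAX(c)→b]((S ⋈[e=c] σ[c>=5](π[c](R))))) → 1

|E| = 1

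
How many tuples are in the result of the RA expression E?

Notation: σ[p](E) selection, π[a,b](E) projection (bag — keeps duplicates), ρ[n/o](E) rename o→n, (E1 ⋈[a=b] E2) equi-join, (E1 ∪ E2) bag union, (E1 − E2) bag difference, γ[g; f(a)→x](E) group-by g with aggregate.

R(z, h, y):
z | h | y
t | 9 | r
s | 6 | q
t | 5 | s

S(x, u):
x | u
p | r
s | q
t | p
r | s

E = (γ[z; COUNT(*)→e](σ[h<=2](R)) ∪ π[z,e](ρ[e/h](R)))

Subexpression sizes:
  R → 3
  σ[h<=2](R) → 0
  γ[z; COUNT(*)→e](σ[h<=2](R)) → 0
  R → 3
  ρ[e/h](R) → 3
  π[z,e](ρ[e/h](R)) → 3
  (γ[z; COUNT(*)→e](σ[h<=2](R)) ∪ π[z,e](ρ[e/h](R))) → 3

|E| = 3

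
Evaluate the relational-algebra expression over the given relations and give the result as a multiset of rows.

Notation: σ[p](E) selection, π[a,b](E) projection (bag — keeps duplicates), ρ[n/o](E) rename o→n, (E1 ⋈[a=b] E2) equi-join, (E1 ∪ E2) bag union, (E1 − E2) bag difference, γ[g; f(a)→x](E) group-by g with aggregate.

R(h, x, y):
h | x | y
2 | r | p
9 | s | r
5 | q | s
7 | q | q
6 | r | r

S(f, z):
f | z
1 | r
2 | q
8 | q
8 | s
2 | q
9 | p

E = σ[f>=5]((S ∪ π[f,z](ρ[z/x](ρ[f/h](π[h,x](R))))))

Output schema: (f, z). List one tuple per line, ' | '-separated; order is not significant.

Per-node cardinality:
  S → 6
  R → 5
  π[h,x](R) → 5
  ρ[f/h](π[h,x](R)) → 5
  ρ[z/x](ρ[f/h](π[h,x](R))) → 5
  π[f,z](ρ[z/x](ρ[f/h](π[h,x](R)))) → 5
  (S ∪ π[f,z](ρ[z/x](ρ[f/h](π[h,x](R))))) → 11
  σ[f>=5]((S ∪ π[f,z](ρ[z/x](ρ[f/h](π[h,x](R)))))) → 7

== RESULT ==
f | z
5 | q
6 | r
7 | q
8 | q
8 | s
9 | p
9 | s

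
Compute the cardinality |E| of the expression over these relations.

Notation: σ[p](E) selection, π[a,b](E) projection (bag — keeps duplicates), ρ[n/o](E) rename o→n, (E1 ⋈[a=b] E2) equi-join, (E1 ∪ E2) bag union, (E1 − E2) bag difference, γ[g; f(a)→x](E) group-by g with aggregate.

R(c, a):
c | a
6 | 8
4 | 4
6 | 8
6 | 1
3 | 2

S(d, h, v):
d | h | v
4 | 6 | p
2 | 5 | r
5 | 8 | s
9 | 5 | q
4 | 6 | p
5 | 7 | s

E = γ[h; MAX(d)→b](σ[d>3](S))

Per-node cardinality:
  S → 6
  σ[d>3](S) → 5
  γ[h; MAX(d)→b](σ[d>3](S)) → 4

|E| = 4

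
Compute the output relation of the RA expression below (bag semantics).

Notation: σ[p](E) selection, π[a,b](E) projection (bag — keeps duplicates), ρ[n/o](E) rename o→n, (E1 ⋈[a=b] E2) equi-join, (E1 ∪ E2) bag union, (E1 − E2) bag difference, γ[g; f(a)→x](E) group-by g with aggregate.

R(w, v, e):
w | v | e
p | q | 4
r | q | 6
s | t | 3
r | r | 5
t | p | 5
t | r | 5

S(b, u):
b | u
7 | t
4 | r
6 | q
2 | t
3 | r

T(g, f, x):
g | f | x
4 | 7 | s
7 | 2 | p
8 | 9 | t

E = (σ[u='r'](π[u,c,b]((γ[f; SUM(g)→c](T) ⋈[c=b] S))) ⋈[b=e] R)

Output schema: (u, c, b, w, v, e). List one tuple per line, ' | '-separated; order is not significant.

Row counts bottom-up:
  T → 3
  γ[f; SUM(g)→c](T) → 3
  S → 5
  (γ[f; SUM(g)→c](T) ⋈[c=b] S) → 2
  π[u,c,b]((γ[f; SUM(g)→c](T) ⋈[c=b] S)) → 2
  σ[u='r'](π[u,c,b]((γ[f; SUM(g)→c](T) ⋈[c=b] S))) → 1
  R → 6
  (σ[u='r'](π[u,c,b]((γ[f; SUM(g)→c](T) ⋈[c=b] S))) ⋈[b=e] R) → 1

== RESULT ==
u | c | b | w | v | e
r | 4 | 4 | p | q | 4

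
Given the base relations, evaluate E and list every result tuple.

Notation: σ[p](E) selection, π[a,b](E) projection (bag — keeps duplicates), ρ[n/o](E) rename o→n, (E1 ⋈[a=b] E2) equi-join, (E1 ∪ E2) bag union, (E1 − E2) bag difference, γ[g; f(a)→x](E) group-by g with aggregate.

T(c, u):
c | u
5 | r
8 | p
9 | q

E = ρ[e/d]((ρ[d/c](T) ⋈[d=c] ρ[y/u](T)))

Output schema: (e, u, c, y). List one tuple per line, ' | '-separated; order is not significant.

Stepwise |·|:
  T → 3
  ρ[d/c](T) → 3
  T → 3
  ρ[y/u](T) → 3
  (ρ[d/c](T) ⋈[d=c] ρ[y/u](T)) → 3
  ρ[e/d]((ρ[d/c](T) ⋈[d=c] ρ[y/u](T))) → 3

== RESULT ==
e | u | c | y
5 | r | 5 | r
8 | p | 8 | p
9 | q | 9 | q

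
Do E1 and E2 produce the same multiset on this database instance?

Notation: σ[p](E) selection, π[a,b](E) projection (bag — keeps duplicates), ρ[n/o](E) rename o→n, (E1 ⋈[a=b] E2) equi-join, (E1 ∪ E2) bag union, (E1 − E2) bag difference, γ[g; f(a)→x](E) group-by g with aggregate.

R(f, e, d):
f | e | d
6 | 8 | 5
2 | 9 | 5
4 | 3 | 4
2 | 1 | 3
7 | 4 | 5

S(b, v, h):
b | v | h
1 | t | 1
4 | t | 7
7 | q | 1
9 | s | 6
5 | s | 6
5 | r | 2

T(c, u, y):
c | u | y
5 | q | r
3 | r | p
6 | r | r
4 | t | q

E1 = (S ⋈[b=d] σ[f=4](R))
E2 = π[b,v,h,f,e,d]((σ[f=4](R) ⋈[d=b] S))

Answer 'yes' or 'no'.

E1 row counts bottom-up:
  S → 6
  R → 5
  σ[f=4](R) → 1
  (S ⋈[b=d] σ[f=4](R)) → 1
E2 row counts bottom-up:
  R → 5
  σ[f=4](R) → 1
  S → 6
  (σ[f=4](R) ⋈[d=b] S) → 1
  π[b,v,h,f,e,d]((σ[f=4](R) ⋈[d=b] S)) → 1

E1 and E2 produce the same multiset:
b | v | h | f | e | d
4 | t | 7 | 4 | 3 | 4

yes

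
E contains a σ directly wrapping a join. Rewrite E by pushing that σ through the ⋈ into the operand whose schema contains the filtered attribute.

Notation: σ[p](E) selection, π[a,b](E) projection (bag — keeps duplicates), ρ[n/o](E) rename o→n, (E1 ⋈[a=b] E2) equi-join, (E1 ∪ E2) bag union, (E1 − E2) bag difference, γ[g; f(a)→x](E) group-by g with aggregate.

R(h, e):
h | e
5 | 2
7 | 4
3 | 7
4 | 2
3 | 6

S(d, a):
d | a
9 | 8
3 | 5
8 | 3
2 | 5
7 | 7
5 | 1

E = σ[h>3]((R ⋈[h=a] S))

σ filters on h, owned by the left side.
E' = (σ[h>3](R) ⋈[h=a] S)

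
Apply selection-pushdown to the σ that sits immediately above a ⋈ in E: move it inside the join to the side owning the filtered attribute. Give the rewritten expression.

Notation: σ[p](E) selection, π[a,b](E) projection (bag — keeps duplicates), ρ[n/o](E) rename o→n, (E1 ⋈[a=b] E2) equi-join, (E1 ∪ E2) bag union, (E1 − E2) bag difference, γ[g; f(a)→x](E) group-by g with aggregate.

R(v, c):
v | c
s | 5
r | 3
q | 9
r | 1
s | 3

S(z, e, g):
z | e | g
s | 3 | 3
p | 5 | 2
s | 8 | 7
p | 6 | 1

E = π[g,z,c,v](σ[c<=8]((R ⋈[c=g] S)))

σ filters on c, owned by the left side.
E' = π[g,z,c,v]((σ[c<=8](R) ⋈[c=g] S))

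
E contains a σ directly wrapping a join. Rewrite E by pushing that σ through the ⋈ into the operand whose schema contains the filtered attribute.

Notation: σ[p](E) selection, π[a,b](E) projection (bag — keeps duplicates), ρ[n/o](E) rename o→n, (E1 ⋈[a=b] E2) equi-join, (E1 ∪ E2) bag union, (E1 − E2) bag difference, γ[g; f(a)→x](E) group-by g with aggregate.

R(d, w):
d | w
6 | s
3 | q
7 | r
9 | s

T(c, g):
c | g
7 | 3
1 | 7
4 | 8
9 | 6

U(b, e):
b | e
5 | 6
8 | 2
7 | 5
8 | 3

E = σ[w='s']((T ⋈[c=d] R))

σ filters on w, owned by the right side.
E' = (T ⋈[c=d] σ[w='s'](R))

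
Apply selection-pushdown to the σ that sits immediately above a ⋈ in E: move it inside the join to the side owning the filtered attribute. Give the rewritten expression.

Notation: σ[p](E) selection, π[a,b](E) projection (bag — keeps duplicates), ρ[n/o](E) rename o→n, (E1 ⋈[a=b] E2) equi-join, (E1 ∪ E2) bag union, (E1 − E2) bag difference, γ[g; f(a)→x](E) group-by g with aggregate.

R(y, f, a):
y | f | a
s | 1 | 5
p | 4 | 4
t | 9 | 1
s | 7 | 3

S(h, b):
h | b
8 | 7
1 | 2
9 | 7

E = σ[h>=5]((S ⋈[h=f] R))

σ filters on h, owned by the left side.
E' = (σ[h>=5](S) ⋈[h=f] R)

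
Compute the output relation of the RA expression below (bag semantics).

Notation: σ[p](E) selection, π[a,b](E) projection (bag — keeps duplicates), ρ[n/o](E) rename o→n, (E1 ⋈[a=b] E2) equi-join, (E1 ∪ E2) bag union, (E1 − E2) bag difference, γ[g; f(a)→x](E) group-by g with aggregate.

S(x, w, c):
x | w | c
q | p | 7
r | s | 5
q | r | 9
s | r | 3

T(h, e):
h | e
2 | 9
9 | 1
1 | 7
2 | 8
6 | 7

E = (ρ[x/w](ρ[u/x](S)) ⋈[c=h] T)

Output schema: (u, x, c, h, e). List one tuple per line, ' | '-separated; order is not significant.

Row counts bottom-up:
  S → 4
  ρ[u/x](S) → 4
  ρ[x/w](ρ[u/x](S)) → 4
  T → 5
  (ρ[x/w](ρ[u/x](S)) ⋈[c=h] T) → 1

== RESULT ==
u | x | c | h | e
q | r | 9 | 9 | 1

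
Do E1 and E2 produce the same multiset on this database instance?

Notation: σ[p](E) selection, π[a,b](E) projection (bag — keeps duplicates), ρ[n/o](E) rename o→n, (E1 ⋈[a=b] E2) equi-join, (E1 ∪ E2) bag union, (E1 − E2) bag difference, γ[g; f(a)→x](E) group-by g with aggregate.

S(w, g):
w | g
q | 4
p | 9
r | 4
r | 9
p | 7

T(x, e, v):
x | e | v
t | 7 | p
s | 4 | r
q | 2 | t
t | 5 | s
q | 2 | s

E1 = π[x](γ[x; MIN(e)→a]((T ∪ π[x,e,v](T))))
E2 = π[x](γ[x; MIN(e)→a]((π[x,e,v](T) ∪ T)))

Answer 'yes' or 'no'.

E1 stepwise |·|:
  T → 5
  T → 5
  π[x,e,v](T) → 5
  (T ∪ π[x,e,v](T)) → 10
  γ[x; MIN(e)→a]((T ∪ π[x,e,v](T))) → 3
  π[x](γ[x; MIN(e)→a]((T ∪ π[x,e,v](T)))) → 3
E2 stepwise |·|:
  T → 5
  π[x,e,v](T) → 5
  T → 5
  (π[x,e,v](T) ∪ T) → 10
  γ[x; MIN(e)→a]((π[x,e,v](T) ∪ T)) → 3
  π[x](γ[x; MIN(e)→a]((π[x,e,v](T) ∪ T))) → 3

E1 and E2 produce the same multiset:
x
q
s
t

yes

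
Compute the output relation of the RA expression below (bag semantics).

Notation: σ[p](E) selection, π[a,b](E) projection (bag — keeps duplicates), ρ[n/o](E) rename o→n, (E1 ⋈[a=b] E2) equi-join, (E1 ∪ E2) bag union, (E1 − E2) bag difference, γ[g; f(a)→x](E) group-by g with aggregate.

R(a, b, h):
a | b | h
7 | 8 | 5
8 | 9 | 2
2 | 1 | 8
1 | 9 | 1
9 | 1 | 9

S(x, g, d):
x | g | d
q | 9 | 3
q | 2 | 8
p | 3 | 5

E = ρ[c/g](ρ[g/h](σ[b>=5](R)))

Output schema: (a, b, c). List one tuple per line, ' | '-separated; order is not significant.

Per-node cardinality:
  R → 5
  σ[b>=5](R) → 3
  ρ[g/h](σ[b>=5](R)) → 3
  ρ[c/g](ρ[g/h](σ[b>=5](R))) → 3

== RESULT ==
a | b | c
1 | 9 | 1
7 | 8 | 5
8 | 9 | 2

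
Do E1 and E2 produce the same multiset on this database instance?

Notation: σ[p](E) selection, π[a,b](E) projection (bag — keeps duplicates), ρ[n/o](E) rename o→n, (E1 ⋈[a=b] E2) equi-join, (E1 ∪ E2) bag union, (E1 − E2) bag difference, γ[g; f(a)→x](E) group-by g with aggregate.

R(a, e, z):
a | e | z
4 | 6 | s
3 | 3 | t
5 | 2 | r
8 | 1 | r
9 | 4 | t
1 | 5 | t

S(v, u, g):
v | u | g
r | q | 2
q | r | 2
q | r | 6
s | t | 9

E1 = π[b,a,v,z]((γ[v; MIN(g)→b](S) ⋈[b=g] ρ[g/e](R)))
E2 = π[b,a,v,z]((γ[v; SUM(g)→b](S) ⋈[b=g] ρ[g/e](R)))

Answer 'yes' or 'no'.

E1 row counts bottom-up:
  S → 4
  γ[v; MIN(g)→b](S) → 3
  R → 6
  ρ[g/e](R) → 6
  (γ[v; MIN(g)→b](S) ⋈[b=g] ρ[g/e](R)) → 2
  π[b,a,v,z]((γ[v; MIN(g)→b](S) ⋈[b=g] ρ[g/e](R))) → 2
E2 row counts bottom-up:
  S → 4
  γ[v; SUM(g)→b](S) → 3
  R → 6
  ρ[g/e](R) → 6
  (γ[v; SUM(g)→b](S) ⋈[b=g] ρ[g/e](R)) → 1
  π[b,a,v,z]((γ[v; SUM(g)→b](S) ⋈[b=g] ρ[g/e](R))) → 1

E1 result:
b | a | v | z
2 | 5 | q | r
2 | 5 | r | r
E2 result:
b | a | v | z
2 | 5 | r | r
Witness: (2, 5, 'q', 'r') appears 1× in E1 but 0× in E2.

no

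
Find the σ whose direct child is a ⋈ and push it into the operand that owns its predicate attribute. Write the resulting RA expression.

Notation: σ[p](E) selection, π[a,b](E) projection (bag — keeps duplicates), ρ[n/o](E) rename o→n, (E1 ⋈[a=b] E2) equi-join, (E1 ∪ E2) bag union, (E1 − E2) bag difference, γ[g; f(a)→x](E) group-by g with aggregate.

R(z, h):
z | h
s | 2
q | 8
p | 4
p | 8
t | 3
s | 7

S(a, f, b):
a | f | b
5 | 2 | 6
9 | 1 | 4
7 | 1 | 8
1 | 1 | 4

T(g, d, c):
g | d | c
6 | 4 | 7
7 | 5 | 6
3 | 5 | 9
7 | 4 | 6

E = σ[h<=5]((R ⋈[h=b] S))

σ filters on h, owned by the left side.
E' = (σ[h<=5](R) ⋈[h=b] S)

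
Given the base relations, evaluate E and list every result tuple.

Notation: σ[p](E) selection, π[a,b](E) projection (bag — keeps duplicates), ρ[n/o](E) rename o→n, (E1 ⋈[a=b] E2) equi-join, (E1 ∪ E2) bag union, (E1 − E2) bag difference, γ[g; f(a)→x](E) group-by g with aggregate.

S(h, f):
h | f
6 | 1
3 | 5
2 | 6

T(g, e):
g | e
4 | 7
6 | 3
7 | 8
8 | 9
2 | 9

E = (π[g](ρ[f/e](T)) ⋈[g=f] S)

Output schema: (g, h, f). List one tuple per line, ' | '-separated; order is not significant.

Row counts bottom-up:
  T → 5
  ρ[f/e](T) → 5
  π[g](ρ[f/e](T)) → 5
  S → 3
  (π[g](ρ[f/e](T)) ⋈[g=f] S) → 1

== RESULT ==
g | h | f
6 | 2 | 6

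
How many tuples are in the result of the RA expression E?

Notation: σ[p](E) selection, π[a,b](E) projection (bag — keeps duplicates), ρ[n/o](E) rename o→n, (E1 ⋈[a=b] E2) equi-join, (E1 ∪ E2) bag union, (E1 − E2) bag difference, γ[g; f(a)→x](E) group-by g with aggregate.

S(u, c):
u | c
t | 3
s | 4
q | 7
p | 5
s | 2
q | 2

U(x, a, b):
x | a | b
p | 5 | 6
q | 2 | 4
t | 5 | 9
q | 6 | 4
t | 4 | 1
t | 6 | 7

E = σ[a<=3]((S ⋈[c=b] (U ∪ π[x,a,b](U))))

Stepwise |·|:
  S → 6
  U → 6
  U → 6
  π[x,a,b](U) → 6
  (U ∪ π[x,a,b](U)) → 12
  (S ⋈[c=b] (U ∪ π[x,a,b](U))) → 6
  σ[a<=3]((S ⋈[c=b] (U ∪ π[x,a,b](U)))) → 2

|E| = 2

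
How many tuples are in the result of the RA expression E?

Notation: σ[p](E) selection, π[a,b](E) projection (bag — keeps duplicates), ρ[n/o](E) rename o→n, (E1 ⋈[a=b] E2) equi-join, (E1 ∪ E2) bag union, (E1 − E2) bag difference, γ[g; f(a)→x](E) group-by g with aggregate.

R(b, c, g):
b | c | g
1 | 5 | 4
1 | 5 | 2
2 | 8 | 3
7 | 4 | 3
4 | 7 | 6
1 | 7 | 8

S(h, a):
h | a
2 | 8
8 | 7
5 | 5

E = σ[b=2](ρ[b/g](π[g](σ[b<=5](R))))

Stepwise |·|:
  R → 6
  σ[b<=5](R) → 5
  π[g](σ[b<=5](R)) → 5
  ρ[b/g](π[g](σ[b<=5](R))) → 5
  σ[b=2](ρ[b/g](π[g](σ[b<=5](R)))) → 1

|E| = 1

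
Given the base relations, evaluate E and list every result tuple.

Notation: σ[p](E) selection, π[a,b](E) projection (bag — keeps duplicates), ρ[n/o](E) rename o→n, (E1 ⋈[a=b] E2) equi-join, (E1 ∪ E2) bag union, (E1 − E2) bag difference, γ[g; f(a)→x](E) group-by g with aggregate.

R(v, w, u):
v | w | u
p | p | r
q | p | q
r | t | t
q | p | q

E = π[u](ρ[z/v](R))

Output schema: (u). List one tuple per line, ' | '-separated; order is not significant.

Subexpression sizes:
  R → 4
  ρ[z/v](R) → 4
  π[u](ρ[z/v](R)) → 4

== RESULT ==
u
q
q
r
t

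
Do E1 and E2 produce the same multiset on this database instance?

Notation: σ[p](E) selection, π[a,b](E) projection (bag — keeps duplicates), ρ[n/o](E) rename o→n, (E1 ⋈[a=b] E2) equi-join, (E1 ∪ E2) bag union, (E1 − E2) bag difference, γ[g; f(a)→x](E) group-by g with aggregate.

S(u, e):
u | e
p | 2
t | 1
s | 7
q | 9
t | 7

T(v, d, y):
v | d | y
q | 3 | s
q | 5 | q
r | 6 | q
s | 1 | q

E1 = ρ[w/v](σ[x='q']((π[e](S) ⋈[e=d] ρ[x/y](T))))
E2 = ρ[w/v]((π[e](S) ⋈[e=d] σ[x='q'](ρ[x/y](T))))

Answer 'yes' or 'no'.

E1 stepwise |·|:
  S → 5
  π[e](S) → 5
  T → 4
  ρ[x/y](T) → 4
  (π[e](S) ⋈[e=d] ρ[x/y](T)) → 1
  σ[x='q']((π[e](S) ⋈[e=d] ρ[x/y](T))) → 1
  ρ[w/v](σ[x='q']((π[e](S) ⋈[e=d] ρ[x/y](T)))) → 1
E2 stepwise |·|:
  S → 5
  π[e](S) → 5
  T → 4
  ρ[x/y](T) → 4
  σ[x='q'](ρ[x/y](T)) → 3
  (π[e](S) ⋈[e=d] σ[x='q'](ρ[x/y](T))) → 1
  ρ[w/v]((π[e](S) ⋈[e=d] σ[x='q'](ρ[x/y](T)))) → 1

E1 and E2 produce the same multiset:
e | w | d | x
1 | s | 1 | q

yes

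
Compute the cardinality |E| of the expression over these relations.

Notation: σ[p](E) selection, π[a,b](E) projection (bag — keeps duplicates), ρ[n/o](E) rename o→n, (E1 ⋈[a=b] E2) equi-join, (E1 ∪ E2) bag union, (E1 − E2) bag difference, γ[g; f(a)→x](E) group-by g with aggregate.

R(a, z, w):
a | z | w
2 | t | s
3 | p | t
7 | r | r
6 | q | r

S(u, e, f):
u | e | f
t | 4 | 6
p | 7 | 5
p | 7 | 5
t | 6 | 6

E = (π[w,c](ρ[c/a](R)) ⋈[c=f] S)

Per-node cardinality:
  R → 4
  ρ[c/a](R) → 4
  π[w,c](ρ[c/a](R)) → 4
  S → 4
  (π[w,c](ρ[c/a](R)) ⋈[c=f] S) → 2

|E| = 2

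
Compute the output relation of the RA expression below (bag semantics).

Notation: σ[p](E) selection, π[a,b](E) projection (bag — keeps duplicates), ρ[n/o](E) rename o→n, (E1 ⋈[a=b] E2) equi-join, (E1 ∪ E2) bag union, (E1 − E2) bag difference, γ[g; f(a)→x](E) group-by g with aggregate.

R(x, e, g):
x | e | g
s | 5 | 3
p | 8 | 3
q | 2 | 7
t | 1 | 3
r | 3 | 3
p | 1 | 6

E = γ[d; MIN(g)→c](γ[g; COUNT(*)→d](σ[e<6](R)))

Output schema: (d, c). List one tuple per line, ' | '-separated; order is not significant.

Per-node cardinality:
  R → 6
  σ[e<6](R) → 5
  γ[g; COUNT(*)→d](σ[e<6](R)) → 3
  γ[d; MIN(g)→c](γ[g; COUNT(*)→d](σ[e<6](R))) → 2

== RESULT ==
d | c
1 | 6
3 | 3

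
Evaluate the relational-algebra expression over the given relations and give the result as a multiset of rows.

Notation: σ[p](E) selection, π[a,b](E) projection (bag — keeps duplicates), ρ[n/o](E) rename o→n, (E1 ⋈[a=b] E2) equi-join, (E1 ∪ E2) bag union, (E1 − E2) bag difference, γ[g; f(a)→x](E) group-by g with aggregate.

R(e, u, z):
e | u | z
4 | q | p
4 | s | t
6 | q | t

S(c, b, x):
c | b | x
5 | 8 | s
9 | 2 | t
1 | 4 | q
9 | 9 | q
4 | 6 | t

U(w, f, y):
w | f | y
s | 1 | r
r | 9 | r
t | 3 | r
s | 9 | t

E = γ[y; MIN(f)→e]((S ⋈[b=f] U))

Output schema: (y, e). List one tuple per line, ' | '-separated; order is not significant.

Stepwise |·|:
  S → 5
  U → 4
  (S ⋈[b=f] U) → 2
  γ[y; MIN(f)→e]((S ⋈[b=f] U)) → 2

== RESULT ==
y | e
r | 9
t | 9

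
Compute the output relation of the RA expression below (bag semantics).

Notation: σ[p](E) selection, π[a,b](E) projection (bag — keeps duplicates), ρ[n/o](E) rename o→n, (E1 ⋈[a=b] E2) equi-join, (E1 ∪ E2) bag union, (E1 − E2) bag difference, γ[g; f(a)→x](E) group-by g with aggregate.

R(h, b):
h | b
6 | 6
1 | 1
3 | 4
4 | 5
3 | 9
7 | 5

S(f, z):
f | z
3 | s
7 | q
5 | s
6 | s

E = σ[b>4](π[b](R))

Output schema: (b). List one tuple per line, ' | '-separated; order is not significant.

Stepwise |·|:
  R → 6
  π[b](R) → 6
  σ[b>4](π[b](R)) → 4

== RESULT ==
b
5
5
6
9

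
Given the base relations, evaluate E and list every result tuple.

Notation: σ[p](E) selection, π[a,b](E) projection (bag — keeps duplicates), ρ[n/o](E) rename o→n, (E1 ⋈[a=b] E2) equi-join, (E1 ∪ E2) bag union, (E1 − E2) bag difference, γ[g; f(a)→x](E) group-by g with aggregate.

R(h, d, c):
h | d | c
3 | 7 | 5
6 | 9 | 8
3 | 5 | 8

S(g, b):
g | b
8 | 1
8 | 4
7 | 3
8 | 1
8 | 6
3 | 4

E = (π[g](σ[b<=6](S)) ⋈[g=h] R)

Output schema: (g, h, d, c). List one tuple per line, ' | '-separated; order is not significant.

Subexpression sizes:
  S → 6
  σ[b<=6](S) → 6
  π[g](σ[b<=6](S)) → 6
  R → 3
  (π[g](σ[b<=6](S)) ⋈[g=h] R) → 2

== RESULT ==
g | h | d | c
3 | 3 | 5 | 8
3 | 3 | 7 | 5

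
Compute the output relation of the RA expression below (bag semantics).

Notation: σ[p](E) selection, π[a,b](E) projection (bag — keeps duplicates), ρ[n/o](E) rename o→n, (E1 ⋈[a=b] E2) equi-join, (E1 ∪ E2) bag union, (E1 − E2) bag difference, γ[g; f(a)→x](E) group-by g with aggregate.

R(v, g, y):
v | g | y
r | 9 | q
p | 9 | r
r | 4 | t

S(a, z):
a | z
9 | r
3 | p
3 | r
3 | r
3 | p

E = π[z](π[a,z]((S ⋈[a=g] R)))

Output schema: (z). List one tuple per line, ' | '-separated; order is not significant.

Per-node cardinality:
  S → 5
  R → 3
  (S ⋈[a=g] R) → 2
  π[a,z]((S ⋈[a=g] R)) → 2
  π[z](π[a,z]((S ⋈[a=g] R))) → 2

== RESULT ==
z
r
r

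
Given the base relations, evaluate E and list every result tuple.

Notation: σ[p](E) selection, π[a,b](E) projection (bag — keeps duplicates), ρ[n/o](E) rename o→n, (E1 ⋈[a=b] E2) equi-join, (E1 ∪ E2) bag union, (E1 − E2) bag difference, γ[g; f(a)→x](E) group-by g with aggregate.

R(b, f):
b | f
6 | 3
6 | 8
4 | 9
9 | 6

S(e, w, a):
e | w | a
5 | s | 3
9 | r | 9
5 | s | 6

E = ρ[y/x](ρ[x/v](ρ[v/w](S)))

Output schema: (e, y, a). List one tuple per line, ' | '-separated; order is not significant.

Per-node cardinality:
  S → 3
  ρ[v/w](S) → 3
  ρ[x/v](ρ[v/w](S)) → 3
  ρ[y/x](ρ[x/v](ρ[v/w](S))) → 3

== RESULT ==
e | y | a
5 | s | 3
5 | s | 6
9 | r | 9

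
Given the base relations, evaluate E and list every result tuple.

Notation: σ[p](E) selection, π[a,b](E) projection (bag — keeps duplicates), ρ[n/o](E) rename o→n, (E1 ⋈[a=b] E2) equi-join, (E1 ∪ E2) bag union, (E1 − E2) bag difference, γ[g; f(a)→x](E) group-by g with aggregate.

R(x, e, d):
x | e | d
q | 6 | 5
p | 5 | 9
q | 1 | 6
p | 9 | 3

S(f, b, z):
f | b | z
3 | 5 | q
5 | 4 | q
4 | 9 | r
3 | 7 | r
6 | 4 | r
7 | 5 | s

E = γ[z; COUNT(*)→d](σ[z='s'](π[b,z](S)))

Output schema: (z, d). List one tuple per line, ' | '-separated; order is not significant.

Subexpression sizes:
  S → 6
  π[b,z](S) → 6
  σ[z='s'](π[b,z](S)) → 1
  γ[z; COUNT(*)→d](σ[z='s'](π[b,z](S))) → 1

== RESULT ==
z | d
s | 1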